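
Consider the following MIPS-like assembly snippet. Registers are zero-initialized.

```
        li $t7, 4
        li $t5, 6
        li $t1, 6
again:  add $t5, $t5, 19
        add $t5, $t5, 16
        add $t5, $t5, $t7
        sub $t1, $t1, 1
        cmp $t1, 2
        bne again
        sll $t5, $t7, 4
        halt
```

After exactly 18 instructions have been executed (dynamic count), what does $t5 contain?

123

$t7=4
$t5=6
$t1=6
$t5=6+19=25
$t5=25+16=41
$t5=41+4=45
$t1=6-1=5
cmp $t1, 2  (cmp 5,2)
bne again: taken
$t5=45+19=64
$t5=64+16=80
$t5=80+4=84
$t1=5-1=4
cmp $t1, 2  (cmp 4,2)
bne again: taken
$t5=84+19=103
$t5=103+16=119
$t5=119+4=123
After step 18: $t5 = 123.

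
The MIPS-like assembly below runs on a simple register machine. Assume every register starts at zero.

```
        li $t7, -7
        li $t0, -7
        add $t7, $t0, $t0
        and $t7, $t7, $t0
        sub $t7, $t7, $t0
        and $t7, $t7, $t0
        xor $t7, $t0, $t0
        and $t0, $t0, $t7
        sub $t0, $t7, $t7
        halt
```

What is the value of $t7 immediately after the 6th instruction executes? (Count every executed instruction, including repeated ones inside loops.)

-15

after li $t7, -7: $t7=-7
after li $t0, -7: $t0=-7
after add $t7, $t0, $t0: $t7=(-7)+(-7)=-14
after and $t7, $t7, $t0: $t7=(-14)&(-7)=-16
after sub $t7, $t7, $t0: $t7=(-16)-(-7)=-9
after and $t7, $t7, $t0: $t7=(-9)&(-7)=-15
After step 6: $t7 = -15.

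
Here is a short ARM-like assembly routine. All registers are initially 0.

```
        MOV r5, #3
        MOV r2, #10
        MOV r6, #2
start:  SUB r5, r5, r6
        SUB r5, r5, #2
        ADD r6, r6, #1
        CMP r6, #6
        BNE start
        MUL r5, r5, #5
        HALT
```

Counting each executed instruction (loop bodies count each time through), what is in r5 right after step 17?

-12

after MOV r5, #3: r5=3
after MOV r2, #10: r2=10
after MOV r6, #2: r6=2
after SUB r5, r5, r6: r5=3-2=1
after SUB r5, r5, #2: r5=1-2=-1
after ADD r6, r6, #1: r6=2+1=3
CMP r6, #6  (cmp 3,6)
BNE start: taken
after SUB r5, r5, r6: r5=(-1)-3=-4
after SUB r5, r5, #2: r5=(-4)-2=-6
after ADD r6, r6, #1: r6=3+1=4
CMP r6, #6  (cmp 4,6)
BNE start: taken
after SUB r5, r5, r6: r5=(-6)-4=-10
after SUB r5, r5, #2: r5=(-10)-2=-12
after ADD r6, r6, #1: r6=4+1=5
CMP r6, #6  (cmp 5,6)
After step 17: r5 = -12.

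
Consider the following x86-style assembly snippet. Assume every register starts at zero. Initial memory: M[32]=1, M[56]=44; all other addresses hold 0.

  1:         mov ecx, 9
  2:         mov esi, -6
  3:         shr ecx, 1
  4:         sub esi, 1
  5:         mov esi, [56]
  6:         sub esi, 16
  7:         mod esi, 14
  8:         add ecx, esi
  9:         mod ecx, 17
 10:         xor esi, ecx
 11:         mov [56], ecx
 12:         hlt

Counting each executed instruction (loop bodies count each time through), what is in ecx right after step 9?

mov ecx, 9 → ecx=9
mov esi, -6 → esi=-6
shr ecx, 1 → ecx=9>>1=4
sub esi, 1 → esi=(-6)-1=-7
mov esi, [56] → esi=M[56]=44
sub esi, 16 → esi=44-16=28
mod esi, 14 → esi=28%14=0
add ecx, esi → ecx=4+0=4
mod ecx, 17 → ecx=4%17=4
After step 9: ecx = 4.

4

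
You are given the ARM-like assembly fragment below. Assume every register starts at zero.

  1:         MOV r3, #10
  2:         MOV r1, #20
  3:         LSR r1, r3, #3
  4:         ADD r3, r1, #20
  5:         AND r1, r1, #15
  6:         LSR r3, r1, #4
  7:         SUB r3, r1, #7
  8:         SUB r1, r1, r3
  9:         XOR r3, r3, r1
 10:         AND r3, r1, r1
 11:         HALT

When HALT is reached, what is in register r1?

r3=10
r1=20
r1=10>>3=1
r3=1+20=21
r1=1&15=1
r3=1>>4=0
r3=1-7=-6
r1=1-(-6)=7
r3=(-6)^7=-3
r3=7&7=7
halt.

7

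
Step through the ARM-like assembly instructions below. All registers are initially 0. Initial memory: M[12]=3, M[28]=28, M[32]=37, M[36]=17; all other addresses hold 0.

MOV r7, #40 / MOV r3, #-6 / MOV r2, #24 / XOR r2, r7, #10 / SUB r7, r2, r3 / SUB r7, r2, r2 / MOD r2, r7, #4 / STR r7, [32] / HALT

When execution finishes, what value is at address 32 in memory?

0

MOV r7, #40 → r7=40
MOV r3, #-6 → r3=-6
MOV r2, #24 → r2=24
XOR r2, r7, #10 → r2=40^10=34
SUB r7, r2, r3 → r7=34-(-6)=40
SUB r7, r2, r2 → r7=34-34=0
MOD r2, r7, #4 → r2=0%4=0
STR r7, [32] → M[32]=0
halt.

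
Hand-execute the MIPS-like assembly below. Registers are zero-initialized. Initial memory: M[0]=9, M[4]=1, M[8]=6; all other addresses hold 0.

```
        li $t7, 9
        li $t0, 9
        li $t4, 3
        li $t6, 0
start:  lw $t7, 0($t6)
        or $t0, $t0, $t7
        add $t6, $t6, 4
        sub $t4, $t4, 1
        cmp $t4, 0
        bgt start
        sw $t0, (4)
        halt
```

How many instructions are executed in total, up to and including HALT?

24

li $t7, 9 → $t7=9
li $t0, 9 → $t0=9
li $t4, 3 → $t4=3
li $t6, 0 → $t6=0
lw $t7, 0($t6) → $t7=M[0]=9
or $t0, $t0, $t7 → $t0=9|9=9
add $t6, $t6, 4 → $t6=0+4=4
sub $t4, $t4, 1 → $t4=3-1=2
cmp $t4, 0  (cmp 2,0)
bgt start: taken
lw $t7, 0($t6) → $t7=M[4]=1
or $t0, $t0, $t7 → $t0=9|1=9
add $t6, $t6, 4 → $t6=4+4=8
sub $t4, $t4, 1 → $t4=2-1=1
cmp $t4, 0  (cmp 1,0)
bgt start: taken
lw $t7, 0($t6) → $t7=M[8]=6
or $t0, $t0, $t7 → $t0=9|6=15
add $t6, $t6, 4 → $t6=8+4=12
sub $t4, $t4, 1 → $t4=1-1=0
cmp $t4, 0  (cmp 0,0)
bgt start: not taken
sw $t0, (4) → M[4]=15
halt.
Total executed instructions: 24.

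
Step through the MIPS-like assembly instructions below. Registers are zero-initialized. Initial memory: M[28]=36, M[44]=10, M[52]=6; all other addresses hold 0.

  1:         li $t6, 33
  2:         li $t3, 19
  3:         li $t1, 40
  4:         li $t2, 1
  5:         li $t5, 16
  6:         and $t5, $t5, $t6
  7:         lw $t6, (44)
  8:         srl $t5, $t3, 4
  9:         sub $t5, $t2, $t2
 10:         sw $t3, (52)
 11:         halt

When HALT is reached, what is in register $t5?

after li $t6, 33: $t6=33
after li $t3, 19: $t3=19
after li $t1, 40: $t1=40
after li $t2, 1: $t2=1
after li $t5, 16: $t5=16
after and $t5, $t5, $t6: $t5=16&33=0
after lw $t6, (44): $t6=M[44]=10
after srl $t5, $t3, 4: $t5=19>>4=1
after sub $t5, $t2, $t2: $t5=1-1=0
sw $t3, (52) → M[52]=19
halt.

0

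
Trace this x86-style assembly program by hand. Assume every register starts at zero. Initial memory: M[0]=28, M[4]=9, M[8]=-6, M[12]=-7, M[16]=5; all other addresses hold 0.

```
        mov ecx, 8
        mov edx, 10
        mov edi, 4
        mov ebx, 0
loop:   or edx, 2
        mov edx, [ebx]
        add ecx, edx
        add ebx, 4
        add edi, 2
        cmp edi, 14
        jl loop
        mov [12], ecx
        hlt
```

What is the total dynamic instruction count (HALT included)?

41

after mov ecx, 8: ecx=8
after mov edx, 10: edx=10
after mov edi, 4: edi=4
after mov ebx, 0: ebx=0
after or edx, 2: edx=10|2=10
after mov edx, [ebx]: edx=M[0]=28
after add ecx, edx: ecx=8+28=36
after add ebx, 4: ebx=0+4=4
after add edi, 2: edi=4+2=6
cmp edi, 14  (cmp 6,14)
jl loop: taken
after or edx, 2: edx=28|2=30
after mov edx, [ebx]: edx=M[4]=9
after add ecx, edx: ecx=36+9=45
after add ebx, 4: ebx=4+4=8
after add edi, 2: edi=6+2=8
cmp edi, 14  (cmp 8,14)
jl loop: taken
after or edx, 2: edx=9|2=11
after mov edx, [ebx]: edx=M[8]=-6
after add ecx, edx: ecx=45+(-6)=39
after add ebx, 4: ebx=8+4=12
after add edi, 2: edi=8+2=10
cmp edi, 14  (cmp 10,14)
jl loop: taken
after or edx, 2: edx=(-6)|2=-6
after mov edx, [ebx]: edx=M[12]=-7
after add ecx, edx: ecx=39+(-7)=32
after add ebx, 4: ebx=12+4=16
after add edi, 2: edi=10+2=12
cmp edi, 14  (cmp 12,14)
jl loop: taken
after or edx, 2: edx=(-7)|2=-5
after mov edx, [ebx]: edx=M[16]=5
after add ecx, edx: ecx=32+5=37
after add ebx, 4: ebx=16+4=20
after add edi, 2: edi=12+2=14
cmp edi, 14  (cmp 14,14)
jl loop: not taken
mov [12], ecx → M[12]=37
halt.
Total executed instructions: 41.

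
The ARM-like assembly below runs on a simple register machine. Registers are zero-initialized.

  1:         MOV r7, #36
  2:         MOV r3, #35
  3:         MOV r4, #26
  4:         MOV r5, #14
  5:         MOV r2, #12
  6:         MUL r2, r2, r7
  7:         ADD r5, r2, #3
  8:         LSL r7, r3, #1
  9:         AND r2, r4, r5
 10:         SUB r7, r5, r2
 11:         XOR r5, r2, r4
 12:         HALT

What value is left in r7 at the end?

r7=36
r3=35
r4=26
r5=14
r2=12
r2=12*36=432
r5=432+3=435
r7=35<<1=70
r2=26&435=18
r7=435-18=417
r5=18^26=8
halt.

417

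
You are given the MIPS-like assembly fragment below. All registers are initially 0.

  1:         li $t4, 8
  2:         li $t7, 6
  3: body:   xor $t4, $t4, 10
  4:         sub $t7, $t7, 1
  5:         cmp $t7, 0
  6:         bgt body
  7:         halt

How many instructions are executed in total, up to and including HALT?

after li $t4, 8: $t4=8
after li $t7, 6: $t7=6
after xor $t4, $t4, 10: $t4=8^10=2
after sub $t7, $t7, 1: $t7=6-1=5
cmp $t7, 0  (cmp 5,0)
bgt body: taken
after xor $t4, $t4, 10: $t4=2^10=8
after sub $t7, $t7, 1: $t7=5-1=4
cmp $t7, 0  (cmp 4,0)
bgt body: taken
after xor $t4, $t4, 10: $t4=8^10=2
after sub $t7, $t7, 1: $t7=4-1=3
cmp $t7, 0  (cmp 3,0)
bgt body: taken
after xor $t4, $t4, 10: $t4=2^10=8
after sub $t7, $t7, 1: $t7=3-1=2
cmp $t7, 0  (cmp 2,0)
bgt body: taken
after xor $t4, $t4, 10: $t4=8^10=2
after sub $t7, $t7, 1: $t7=2-1=1
cmp $t7, 0  (cmp 1,0)
bgt body: taken
after xor $t4, $t4, 10: $t4=2^10=8
after sub $t7, $t7, 1: $t7=1-1=0
cmp $t7, 0  (cmp 0,0)
bgt body: not taken
halt.
Total executed instructions: 27.

27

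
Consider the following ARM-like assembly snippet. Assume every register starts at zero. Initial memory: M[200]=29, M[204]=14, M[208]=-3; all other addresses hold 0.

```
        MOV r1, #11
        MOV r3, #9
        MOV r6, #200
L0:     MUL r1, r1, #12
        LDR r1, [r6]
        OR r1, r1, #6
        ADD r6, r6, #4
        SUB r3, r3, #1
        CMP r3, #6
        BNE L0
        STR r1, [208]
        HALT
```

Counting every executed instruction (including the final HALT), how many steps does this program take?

MOV r1, #11 → r1=11
MOV r3, #9 → r3=9
MOV r6, #200 → r6=200
MUL r1, r1, #12 → r1=11*12=132
LDR r1, [r6] → r1=M[200]=29
OR r1, r1, #6 → r1=29|6=31
ADD r6, r6, #4 → r6=200+4=204
SUB r3, r3, #1 → r3=9-1=8
CMP r3, #6  (cmp 8,6)
BNE L0: taken
MUL r1, r1, #12 → r1=31*12=372
LDR r1, [r6] → r1=M[204]=14
OR r1, r1, #6 → r1=14|6=14
ADD r6, r6, #4 → r6=204+4=208
SUB r3, r3, #1 → r3=8-1=7
CMP r3, #6  (cmp 7,6)
BNE L0: taken
MUL r1, r1, #12 → r1=14*12=168
LDR r1, [r6] → r1=M[208]=-3
OR r1, r1, #6 → r1=(-3)|6=-1
ADD r6, r6, #4 → r6=208+4=212
SUB r3, r3, #1 → r3=7-1=6
CMP r3, #6  (cmp 6,6)
BNE L0: not taken
STR r1, [208] → M[208]=-1
halt.
Total executed instructions: 26.

26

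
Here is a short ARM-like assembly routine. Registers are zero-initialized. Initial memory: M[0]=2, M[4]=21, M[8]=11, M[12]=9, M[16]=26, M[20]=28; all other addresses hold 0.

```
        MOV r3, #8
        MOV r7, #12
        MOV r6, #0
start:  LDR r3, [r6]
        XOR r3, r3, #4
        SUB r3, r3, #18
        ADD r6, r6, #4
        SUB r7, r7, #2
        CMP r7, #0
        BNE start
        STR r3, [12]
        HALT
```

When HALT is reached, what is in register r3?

after MOV r3, #8: r3=8
after MOV r7, #12: r7=12
after MOV r6, #0: r6=0
after LDR r3, [r6]: r3=M[0]=2
after XOR r3, r3, #4: r3=2^4=6
after SUB r3, r3, #18: r3=6-18=-12
after ADD r6, r6, #4: r6=0+4=4
after SUB r7, r7, #2: r7=12-2=10
CMP r7, #0  (cmp 10,0)
BNE start: taken
after LDR r3, [r6]: r3=M[4]=21
after XOR r3, r3, #4: r3=21^4=17
after SUB r3, r3, #18: r3=17-18=-1
after ADD r6, r6, #4: r6=4+4=8
after SUB r7, r7, #2: r7=10-2=8
CMP r7, #0  (cmp 8,0)
BNE start: taken
after LDR r3, [r6]: r3=M[8]=11
after XOR r3, r3, #4: r3=11^4=15
after SUB r3, r3, #18: r3=15-18=-3
after ADD r6, r6, #4: r6=8+4=12
after SUB r7, r7, #2: r7=8-2=6
CMP r7, #0  (cmp 6,0)
BNE start: taken
after LDR r3, [r6]: r3=M[12]=9
after XOR r3, r3, #4: r3=9^4=13
after SUB r3, r3, #18: r3=13-18=-5
after ADD r6, r6, #4: r6=12+4=16
after SUB r7, r7, #2: r7=6-2=4
CMP r7, #0  (cmp 4,0)
BNE start: taken
after LDR r3, [r6]: r3=M[16]=26
after XOR r3, r3, #4: r3=26^4=30
after SUB r3, r3, #18: r3=30-18=12
after ADD r6, r6, #4: r6=16+4=20
after SUB r7, r7, #2: r7=4-2=2
CMP r7, #0  (cmp 2,0)
BNE start: taken
after LDR r3, [r6]: r3=M[20]=28
after XOR r3, r3, #4: r3=28^4=24
after SUB r3, r3, #18: r3=24-18=6
after ADD r6, r6, #4: r6=20+4=24
after SUB r7, r7, #2: r7=2-2=0
CMP r7, #0  (cmp 0,0)
BNE start: not taken
STR r3, [12] → M[12]=6
halt.

6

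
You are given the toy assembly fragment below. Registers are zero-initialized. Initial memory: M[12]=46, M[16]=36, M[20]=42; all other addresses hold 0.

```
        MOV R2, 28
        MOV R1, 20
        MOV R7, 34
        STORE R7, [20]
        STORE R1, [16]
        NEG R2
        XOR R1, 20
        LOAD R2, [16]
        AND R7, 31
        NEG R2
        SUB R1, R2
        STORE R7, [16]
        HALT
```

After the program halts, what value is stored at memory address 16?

2

MOV R2, 28 → R2=28
MOV R1, 20 → R1=20
MOV R7, 34 → R7=34
STORE R7, [20] → M[20]=34
STORE R1, [16] → M[16]=20
NEG R2 → R2=-(28)=-28
XOR R1, 20 → R1=20^20=0
LOAD R2, [16] → R2=M[16]=20
AND R7, 31 → R7=34&31=2
NEG R2 → R2=-(20)=-20
SUB R1, R2 → R1=0-(-20)=20
STORE R7, [16] → M[16]=2
halt.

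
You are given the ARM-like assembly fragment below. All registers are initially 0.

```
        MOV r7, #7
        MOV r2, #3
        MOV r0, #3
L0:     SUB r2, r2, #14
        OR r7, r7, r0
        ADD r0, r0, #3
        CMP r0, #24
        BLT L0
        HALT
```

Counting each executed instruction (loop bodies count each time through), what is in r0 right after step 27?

r7=7
r2=3
r0=3
r2=3-14=-11
r7=7|3=7
r0=3+3=6
CMP r0, #24  (cmp 6,24)
BLT L0: taken
r2=(-11)-14=-25
r7=7|6=7
r0=6+3=9
CMP r0, #24  (cmp 9,24)
BLT L0: taken
r2=(-25)-14=-39
r7=7|9=15
r0=9+3=12
CMP r0, #24  (cmp 12,24)
BLT L0: taken
r2=(-39)-14=-53
r7=15|12=15
r0=12+3=15
CMP r0, #24  (cmp 15,24)
BLT L0: taken
r2=(-53)-14=-67
r7=15|15=15
r0=15+3=18
CMP r0, #24  (cmp 18,24)
After step 27: r0 = 18.

18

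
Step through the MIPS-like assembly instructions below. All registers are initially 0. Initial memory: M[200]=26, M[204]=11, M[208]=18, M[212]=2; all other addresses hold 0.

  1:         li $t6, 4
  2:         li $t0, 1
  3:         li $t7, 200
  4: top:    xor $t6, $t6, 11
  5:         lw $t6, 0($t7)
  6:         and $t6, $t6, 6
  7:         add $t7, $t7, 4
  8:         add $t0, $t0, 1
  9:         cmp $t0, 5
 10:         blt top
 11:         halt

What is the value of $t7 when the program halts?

216

li $t6, 4 → $t6=4
li $t0, 1 → $t0=1
li $t7, 200 → $t7=200
xor $t6, $t6, 11 → $t6=4^11=15
lw $t6, 0($t7) → $t6=M[200]=26
and $t6, $t6, 6 → $t6=26&6=2
add $t7, $t7, 4 → $t7=200+4=204
add $t0, $t0, 1 → $t0=1+1=2
cmp $t0, 5  (cmp 2,5)
blt top: taken
xor $t6, $t6, 11 → $t6=2^11=9
lw $t6, 0($t7) → $t6=M[204]=11
and $t6, $t6, 6 → $t6=11&6=2
add $t7, $t7, 4 → $t7=204+4=208
add $t0, $t0, 1 → $t0=2+1=3
cmp $t0, 5  (cmp 3,5)
blt top: taken
xor $t6, $t6, 11 → $t6=2^11=9
lw $t6, 0($t7) → $t6=M[208]=18
and $t6, $t6, 6 → $t6=18&6=2
add $t7, $t7, 4 → $t7=208+4=212
add $t0, $t0, 1 → $t0=3+1=4
cmp $t0, 5  (cmp 4,5)
blt top: taken
xor $t6, $t6, 11 → $t6=2^11=9
lw $t6, 0($t7) → $t6=M[212]=2
and $t6, $t6, 6 → $t6=2&6=2
add $t7, $t7, 4 → $t7=212+4=216
add $t0, $t0, 1 → $t0=4+1=5
cmp $t0, 5  (cmp 5,5)
blt top: not taken
halt.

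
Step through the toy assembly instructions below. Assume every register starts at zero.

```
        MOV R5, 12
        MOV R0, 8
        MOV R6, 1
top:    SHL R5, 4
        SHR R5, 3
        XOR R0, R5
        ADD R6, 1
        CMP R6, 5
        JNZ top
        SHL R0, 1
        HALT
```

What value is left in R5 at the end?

192

R5=12
R0=8
R6=1
R5=12<<4=192
R5=192>>3=24
R0=8^24=16
R6=1+1=2
CMP R6, 5  (cmp 2,5)
JNZ top: taken
R5=24<<4=384
R5=384>>3=48
R0=16^48=32
R6=2+1=3
CMP R6, 5  (cmp 3,5)
JNZ top: taken
R5=48<<4=768
R5=768>>3=96
R0=32^96=64
R6=3+1=4
CMP R6, 5  (cmp 4,5)
JNZ top: taken
R5=96<<4=1536
R5=1536>>3=192
R0=64^192=128
R6=4+1=5
CMP R6, 5  (cmp 5,5)
JNZ top: not taken
R0=128<<1=256
halt.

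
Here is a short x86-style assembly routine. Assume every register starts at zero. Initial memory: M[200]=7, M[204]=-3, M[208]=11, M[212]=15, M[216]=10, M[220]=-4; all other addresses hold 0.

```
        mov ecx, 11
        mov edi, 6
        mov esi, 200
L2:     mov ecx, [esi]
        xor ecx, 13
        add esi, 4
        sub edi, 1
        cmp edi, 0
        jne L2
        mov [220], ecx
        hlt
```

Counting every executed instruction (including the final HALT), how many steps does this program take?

41

after mov ecx, 11: ecx=11
after mov edi, 6: edi=6
after mov esi, 200: esi=200
after mov ecx, [esi]: ecx=M[200]=7
after xor ecx, 13: ecx=7^13=10
after add esi, 4: esi=200+4=204
after sub edi, 1: edi=6-1=5
cmp edi, 0  (cmp 5,0)
jne L2: taken
after mov ecx, [esi]: ecx=M[204]=-3
after xor ecx, 13: ecx=(-3)^13=-16
after add esi, 4: esi=204+4=208
after sub edi, 1: edi=5-1=4
cmp edi, 0  (cmp 4,0)
jne L2: taken
after mov ecx, [esi]: ecx=M[208]=11
after xor ecx, 13: ecx=11^13=6
after add esi, 4: esi=208+4=212
after sub edi, 1: edi=4-1=3
cmp edi, 0  (cmp 3,0)
jne L2: taken
after mov ecx, [esi]: ecx=M[212]=15
after xor ecx, 13: ecx=15^13=2
after add esi, 4: esi=212+4=216
after sub edi, 1: edi=3-1=2
cmp edi, 0  (cmp 2,0)
jne L2: taken
after mov ecx, [esi]: ecx=M[216]=10
after xor ecx, 13: ecx=10^13=7
after add esi, 4: esi=216+4=220
after sub edi, 1: edi=2-1=1
cmp edi, 0  (cmp 1,0)
jne L2: taken
after mov ecx, [esi]: ecx=M[220]=-4
after xor ecx, 13: ecx=(-4)^13=-15
after add esi, 4: esi=220+4=224
after sub edi, 1: edi=1-1=0
cmp edi, 0  (cmp 0,0)
jne L2: not taken
mov [220], ecx → M[220]=-15
halt.
Total executed instructions: 41.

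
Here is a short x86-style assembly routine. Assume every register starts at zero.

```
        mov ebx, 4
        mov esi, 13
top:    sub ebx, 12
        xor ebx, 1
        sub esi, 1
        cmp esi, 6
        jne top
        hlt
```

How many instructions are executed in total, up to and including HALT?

38

ebx=4
esi=13
ebx=4-12=-8
ebx=(-8)^1=-7
esi=13-1=12
cmp esi, 6  (cmp 12,6)
jne top: taken
ebx=(-7)-12=-19
ebx=(-19)^1=-20
esi=12-1=11
cmp esi, 6  (cmp 11,6)
jne top: taken
ebx=(-20)-12=-32
ebx=(-32)^1=-31
esi=11-1=10
cmp esi, 6  (cmp 10,6)
jne top: taken
ebx=(-31)-12=-43
ebx=(-43)^1=-44
esi=10-1=9
cmp esi, 6  (cmp 9,6)
jne top: taken
ebx=(-44)-12=-56
ebx=(-56)^1=-55
esi=9-1=8
cmp esi, 6  (cmp 8,6)
jne top: taken
ebx=(-55)-12=-67
ebx=(-67)^1=-68
esi=8-1=7
cmp esi, 6  (cmp 7,6)
jne top: taken
ebx=(-68)-12=-80
ebx=(-80)^1=-79
esi=7-1=6
cmp esi, 6  (cmp 6,6)
jne top: not taken
halt.
Total executed instructions: 38.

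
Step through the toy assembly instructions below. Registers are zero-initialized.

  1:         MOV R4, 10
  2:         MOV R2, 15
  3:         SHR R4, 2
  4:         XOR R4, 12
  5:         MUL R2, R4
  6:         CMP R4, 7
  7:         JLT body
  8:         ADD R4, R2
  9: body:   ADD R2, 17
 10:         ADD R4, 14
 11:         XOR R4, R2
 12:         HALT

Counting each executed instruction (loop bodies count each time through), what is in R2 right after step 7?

after MOV R4, 10: R4=10
after MOV R2, 15: R2=15
after SHR R4, 2: R4=10>>2=2
after XOR R4, 12: R4=2^12=14
after MUL R2, R4: R2=15*14=210
CMP R4, 7  (cmp 14,7)
JLT body: not taken
After step 7: R2 = 210.

210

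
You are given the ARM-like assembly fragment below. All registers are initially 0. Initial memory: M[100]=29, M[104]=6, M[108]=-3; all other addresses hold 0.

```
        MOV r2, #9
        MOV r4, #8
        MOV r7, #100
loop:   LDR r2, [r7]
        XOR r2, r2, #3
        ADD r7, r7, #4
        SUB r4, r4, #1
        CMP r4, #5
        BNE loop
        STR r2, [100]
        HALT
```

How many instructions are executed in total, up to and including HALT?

23

r2=9
r4=8
r7=100
r2=M[100]=29
r2=29^3=30
r7=100+4=104
r4=8-1=7
CMP r4, #5  (cmp 7,5)
BNE loop: taken
r2=M[104]=6
r2=6^3=5
r7=104+4=108
r4=7-1=6
CMP r4, #5  (cmp 6,5)
BNE loop: taken
r2=M[108]=-3
r2=(-3)^3=-2
r7=108+4=112
r4=6-1=5
CMP r4, #5  (cmp 5,5)
BNE loop: not taken
STR r2, [100] → M[100]=-2
halt.
Total executed instructions: 23.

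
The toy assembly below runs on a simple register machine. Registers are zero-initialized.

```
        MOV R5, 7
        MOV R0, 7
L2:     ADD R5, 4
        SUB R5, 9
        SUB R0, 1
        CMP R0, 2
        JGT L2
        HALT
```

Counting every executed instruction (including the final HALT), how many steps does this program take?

28

R5=7
R0=7
R5=7+4=11
R5=11-9=2
R0=7-1=6
CMP R0, 2  (cmp 6,2)
JGT L2: taken
R5=2+4=6
R5=6-9=-3
R0=6-1=5
CMP R0, 2  (cmp 5,2)
JGT L2: taken
R5=(-3)+4=1
R5=1-9=-8
R0=5-1=4
CMP R0, 2  (cmp 4,2)
JGT L2: taken
R5=(-8)+4=-4
R5=(-4)-9=-13
R0=4-1=3
CMP R0, 2  (cmp 3,2)
JGT L2: taken
R5=(-13)+4=-9
R5=(-9)-9=-18
R0=3-1=2
CMP R0, 2  (cmp 2,2)
JGT L2: not taken
halt.
Total executed instructions: 28.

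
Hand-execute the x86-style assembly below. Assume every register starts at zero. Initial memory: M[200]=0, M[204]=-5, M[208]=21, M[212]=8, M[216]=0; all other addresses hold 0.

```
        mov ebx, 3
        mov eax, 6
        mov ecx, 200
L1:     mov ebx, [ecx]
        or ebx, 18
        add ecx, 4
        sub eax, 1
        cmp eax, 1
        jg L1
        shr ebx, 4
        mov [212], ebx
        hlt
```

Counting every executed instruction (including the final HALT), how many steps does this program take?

after mov ebx, 3: ebx=3
after mov eax, 6: eax=6
after mov ecx, 200: ecx=200
after mov ebx, [ecx]: ebx=M[200]=0
after or ebx, 18: ebx=0|18=18
after add ecx, 4: ecx=200+4=204
after sub eax, 1: eax=6-1=5
cmp eax, 1  (cmp 5,1)
jg L1: taken
after mov ebx, [ecx]: ebx=M[204]=-5
after or ebx, 18: ebx=(-5)|18=-5
after add ecx, 4: ecx=204+4=208
after sub eax, 1: eax=5-1=4
cmp eax, 1  (cmp 4,1)
jg L1: taken
after mov ebx, [ecx]: ebx=M[208]=21
after or ebx, 18: ebx=21|18=23
after add ecx, 4: ecx=208+4=212
after sub eax, 1: eax=4-1=3
cmp eax, 1  (cmp 3,1)
jg L1: taken
after mov ebx, [ecx]: ebx=M[212]=8
after or ebx, 18: ebx=8|18=26
after add ecx, 4: ecx=212+4=216
after sub eax, 1: eax=3-1=2
cmp eax, 1  (cmp 2,1)
jg L1: taken
after mov ebx, [ecx]: ebx=M[216]=0
after or ebx, 18: ebx=0|18=18
after add ecx, 4: ecx=216+4=220
after sub eax, 1: eax=2-1=1
cmp eax, 1  (cmp 1,1)
jg L1: not taken
after shr ebx, 4: ebx=18>>4=1
mov [212], ebx → M[212]=1
halt.
Total executed instructions: 36.

36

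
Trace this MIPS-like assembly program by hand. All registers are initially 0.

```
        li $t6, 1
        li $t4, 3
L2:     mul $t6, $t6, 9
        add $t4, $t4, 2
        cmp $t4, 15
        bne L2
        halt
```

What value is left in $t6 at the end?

li $t6, 1 → $t6=1
li $t4, 3 → $t4=3
mul $t6, $t6, 9 → $t6=1*9=9
add $t4, $t4, 2 → $t4=3+2=5
cmp $t4, 15  (cmp 5,15)
bne L2: taken
mul $t6, $t6, 9 → $t6=9*9=81
add $t4, $t4, 2 → $t4=5+2=7
cmp $t4, 15  (cmp 7,15)
bne L2: taken
mul $t6, $t6, 9 → $t6=81*9=729
add $t4, $t4, 2 → $t4=7+2=9
cmp $t4, 15  (cmp 9,15)
bne L2: taken
mul $t6, $t6, 9 → $t6=729*9=6561
add $t4, $t4, 2 → $t4=9+2=11
cmp $t4, 15  (cmp 11,15)
bne L2: taken
mul $t6, $t6, 9 → $t6=6561*9=59049
add $t4, $t4, 2 → $t4=11+2=13
cmp $t4, 15  (cmp 13,15)
bne L2: taken
mul $t6, $t6, 9 → $t6=59049*9=531441
add $t4, $t4, 2 → $t4=13+2=15
cmp $t4, 15  (cmp 15,15)
bne L2: not taken
halt.

531441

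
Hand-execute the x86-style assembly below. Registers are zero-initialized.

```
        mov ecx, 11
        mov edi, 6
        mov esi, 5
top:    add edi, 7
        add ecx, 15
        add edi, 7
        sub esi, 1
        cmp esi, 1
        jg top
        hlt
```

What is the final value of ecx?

71

mov ecx, 11 → ecx=11
mov edi, 6 → edi=6
mov esi, 5 → esi=5
add edi, 7 → edi=6+7=13
add ecx, 15 → ecx=11+15=26
add edi, 7 → edi=13+7=20
sub esi, 1 → esi=5-1=4
cmp esi, 1  (cmp 4,1)
jg top: taken
add edi, 7 → edi=20+7=27
add ecx, 15 → ecx=26+15=41
add edi, 7 → edi=27+7=34
sub esi, 1 → esi=4-1=3
cmp esi, 1  (cmp 3,1)
jg top: taken
add edi, 7 → edi=34+7=41
add ecx, 15 → ecx=41+15=56
add edi, 7 → edi=41+7=48
sub esi, 1 → esi=3-1=2
cmp esi, 1  (cmp 2,1)
jg top: taken
add edi, 7 → edi=48+7=55
add ecx, 15 → ecx=56+15=71
add edi, 7 → edi=55+7=62
sub esi, 1 → esi=2-1=1
cmp esi, 1  (cmp 1,1)
jg top: not taken
halt.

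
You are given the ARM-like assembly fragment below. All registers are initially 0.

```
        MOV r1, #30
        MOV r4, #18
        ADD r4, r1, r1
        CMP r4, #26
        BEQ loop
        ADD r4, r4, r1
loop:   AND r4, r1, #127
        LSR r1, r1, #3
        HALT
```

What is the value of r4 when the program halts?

r1=30
r4=18
r4=30+30=60
CMP r4, #26  (cmp 60,26)
BEQ loop: not taken
r4=60+30=90
r4=30&127=30
r1=30>>3=3
halt.

30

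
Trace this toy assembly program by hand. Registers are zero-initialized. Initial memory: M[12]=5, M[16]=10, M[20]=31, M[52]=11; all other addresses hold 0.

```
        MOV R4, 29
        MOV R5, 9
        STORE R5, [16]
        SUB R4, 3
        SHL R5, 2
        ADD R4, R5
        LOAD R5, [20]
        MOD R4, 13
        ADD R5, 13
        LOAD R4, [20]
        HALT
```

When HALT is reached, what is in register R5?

after MOV R4, 29: R4=29
after MOV R5, 9: R5=9
STORE R5, [16] → M[16]=9
after SUB R4, 3: R4=29-3=26
after SHL R5, 2: R5=9<<2=36
after ADD R4, R5: R4=26+36=62
after LOAD R5, [20]: R5=M[20]=31
after MOD R4, 13: R4=62%13=10
after ADD R5, 13: R5=31+13=44
after LOAD R4, [20]: R4=M[20]=31
halt.

44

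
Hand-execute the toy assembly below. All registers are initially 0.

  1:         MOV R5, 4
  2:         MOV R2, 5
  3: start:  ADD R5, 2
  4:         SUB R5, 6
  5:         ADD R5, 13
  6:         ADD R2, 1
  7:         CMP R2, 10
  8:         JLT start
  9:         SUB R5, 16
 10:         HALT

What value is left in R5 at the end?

R5=4
R2=5
R5=4+2=6
R5=6-6=0
R5=0+13=13
R2=5+1=6
CMP R2, 10  (cmp 6,10)
JLT start: taken
R5=13+2=15
R5=15-6=9
R5=9+13=22
R2=6+1=7
CMP R2, 10  (cmp 7,10)
JLT start: taken
R5=22+2=24
R5=24-6=18
R5=18+13=31
R2=7+1=8
CMP R2, 10  (cmp 8,10)
JLT start: taken
R5=31+2=33
R5=33-6=27
R5=27+13=40
R2=8+1=9
CMP R2, 10  (cmp 9,10)
JLT start: taken
R5=40+2=42
R5=42-6=36
R5=36+13=49
R2=9+1=10
CMP R2, 10  (cmp 10,10)
JLT start: not taken
R5=49-16=33
halt.

33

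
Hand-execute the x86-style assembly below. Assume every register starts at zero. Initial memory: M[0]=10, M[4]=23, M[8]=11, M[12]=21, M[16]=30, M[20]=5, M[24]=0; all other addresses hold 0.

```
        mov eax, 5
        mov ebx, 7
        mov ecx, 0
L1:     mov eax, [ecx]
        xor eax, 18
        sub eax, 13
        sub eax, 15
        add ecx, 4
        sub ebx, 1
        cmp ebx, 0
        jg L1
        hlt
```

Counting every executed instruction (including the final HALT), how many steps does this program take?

eax=5
ebx=7
ecx=0
eax=M[0]=10
eax=10^18=24
eax=24-13=11
eax=11-15=-4
ecx=0+4=4
ebx=7-1=6
cmp ebx, 0  (cmp 6,0)
jg L1: taken
eax=M[4]=23
eax=23^18=5
eax=5-13=-8
eax=(-8)-15=-23
ecx=4+4=8
ebx=6-1=5
cmp ebx, 0  (cmp 5,0)
jg L1: taken
eax=M[8]=11
eax=11^18=25
eax=25-13=12
eax=12-15=-3
ecx=8+4=12
ebx=5-1=4
cmp ebx, 0  (cmp 4,0)
jg L1: taken
eax=M[12]=21
eax=21^18=7
eax=7-13=-6
eax=(-6)-15=-21
ecx=12+4=16
ebx=4-1=3
cmp ebx, 0  (cmp 3,0)
jg L1: taken
eax=M[16]=30
eax=30^18=12
eax=12-13=-1
eax=(-1)-15=-16
ecx=16+4=20
ebx=3-1=2
cmp ebx, 0  (cmp 2,0)
jg L1: taken
eax=M[20]=5
eax=5^18=23
eax=23-13=10
eax=10-15=-5
ecx=20+4=24
ebx=2-1=1
cmp ebx, 0  (cmp 1,0)
jg L1: taken
eax=M[24]=0
eax=0^18=18
eax=18-13=5
eax=5-15=-10
ecx=24+4=28
ebx=1-1=0
cmp ebx, 0  (cmp 0,0)
jg L1: not taken
halt.
Total executed instructions: 60.

60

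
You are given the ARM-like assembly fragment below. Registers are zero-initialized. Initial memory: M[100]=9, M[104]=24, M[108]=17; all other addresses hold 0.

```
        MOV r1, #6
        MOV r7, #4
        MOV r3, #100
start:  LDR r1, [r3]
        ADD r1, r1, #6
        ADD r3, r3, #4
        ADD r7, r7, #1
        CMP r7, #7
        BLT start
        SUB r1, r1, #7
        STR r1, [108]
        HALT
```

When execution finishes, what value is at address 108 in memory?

r1=6
r7=4
r3=100
r1=M[100]=9
r1=9+6=15
r3=100+4=104
r7=4+1=5
CMP r7, #7  (cmp 5,7)
BLT start: taken
r1=M[104]=24
r1=24+6=30
r3=104+4=108
r7=5+1=6
CMP r7, #7  (cmp 6,7)
BLT start: taken
r1=M[108]=17
r1=17+6=23
r3=108+4=112
r7=6+1=7
CMP r7, #7  (cmp 7,7)
BLT start: not taken
r1=23-7=16
STR r1, [108] → M[108]=16
halt.

16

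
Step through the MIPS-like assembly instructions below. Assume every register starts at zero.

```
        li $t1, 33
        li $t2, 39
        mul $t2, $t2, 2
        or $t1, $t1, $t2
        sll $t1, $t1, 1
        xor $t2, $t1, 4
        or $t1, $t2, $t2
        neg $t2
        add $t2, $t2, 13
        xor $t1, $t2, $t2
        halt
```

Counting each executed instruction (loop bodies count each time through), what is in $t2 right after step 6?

218

$t1=33
$t2=39
$t2=39*2=78
$t1=33|78=111
$t1=111<<1=222
$t2=222^4=218
After step 6: $t2 = 218.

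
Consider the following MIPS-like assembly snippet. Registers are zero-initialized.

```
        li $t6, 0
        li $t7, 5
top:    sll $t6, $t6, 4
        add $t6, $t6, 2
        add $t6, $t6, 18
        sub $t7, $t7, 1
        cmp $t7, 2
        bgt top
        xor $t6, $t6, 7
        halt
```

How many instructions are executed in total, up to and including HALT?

22

after li $t6, 0: $t6=0
after li $t7, 5: $t7=5
after sll $t6, $t6, 4: $t6=0<<4=0
after add $t6, $t6, 2: $t6=0+2=2
after add $t6, $t6, 18: $t6=2+18=20
after sub $t7, $t7, 1: $t7=5-1=4
cmp $t7, 2  (cmp 4,2)
bgt top: taken
after sll $t6, $t6, 4: $t6=20<<4=320
after add $t6, $t6, 2: $t6=320+2=322
after add $t6, $t6, 18: $t6=322+18=340
after sub $t7, $t7, 1: $t7=4-1=3
cmp $t7, 2  (cmp 3,2)
bgt top: taken
after sll $t6, $t6, 4: $t6=340<<4=5440
after add $t6, $t6, 2: $t6=5440+2=5442
after add $t6, $t6, 18: $t6=5442+18=5460
after sub $t7, $t7, 1: $t7=3-1=2
cmp $t7, 2  (cmp 2,2)
bgt top: not taken
after xor $t6, $t6, 7: $t6=5460^7=5459
halt.
Total executed instructions: 22.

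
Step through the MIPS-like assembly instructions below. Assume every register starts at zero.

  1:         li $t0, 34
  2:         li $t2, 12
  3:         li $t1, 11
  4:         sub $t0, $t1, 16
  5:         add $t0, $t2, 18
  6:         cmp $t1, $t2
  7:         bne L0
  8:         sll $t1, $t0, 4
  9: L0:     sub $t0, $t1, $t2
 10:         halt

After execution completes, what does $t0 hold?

-1

after li $t0, 34: $t0=34
after li $t2, 12: $t2=12
after li $t1, 11: $t1=11
after sub $t0, $t1, 16: $t0=11-16=-5
after add $t0, $t2, 18: $t0=12+18=30
cmp $t1, $t2  (cmp 11,12)
bne L0: taken
after sub $t0, $t1, $t2: $t0=11-12=-1
halt.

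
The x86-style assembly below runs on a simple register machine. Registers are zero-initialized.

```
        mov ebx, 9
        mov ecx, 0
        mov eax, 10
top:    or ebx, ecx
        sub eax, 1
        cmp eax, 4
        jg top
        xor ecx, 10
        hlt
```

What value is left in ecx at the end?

ebx=9
ecx=0
eax=10
ebx=9|0=9
eax=10-1=9
cmp eax, 4  (cmp 9,4)
jg top: taken
ebx=9|0=9
eax=9-1=8
cmp eax, 4  (cmp 8,4)
jg top: taken
ebx=9|0=9
eax=8-1=7
cmp eax, 4  (cmp 7,4)
jg top: taken
ebx=9|0=9
eax=7-1=6
cmp eax, 4  (cmp 6,4)
jg top: taken
ebx=9|0=9
eax=6-1=5
cmp eax, 4  (cmp 5,4)
jg top: taken
ebx=9|0=9
eax=5-1=4
cmp eax, 4  (cmp 4,4)
jg top: not taken
ecx=0^10=10
halt.

10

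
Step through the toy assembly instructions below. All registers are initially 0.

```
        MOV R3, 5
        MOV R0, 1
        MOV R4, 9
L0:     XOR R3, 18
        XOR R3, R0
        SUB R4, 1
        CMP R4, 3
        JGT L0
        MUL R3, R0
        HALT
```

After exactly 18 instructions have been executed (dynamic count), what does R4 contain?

after MOV R3, 5: R3=5
after MOV R0, 1: R0=1
after MOV R4, 9: R4=9
after XOR R3, 18: R3=5^18=23
after XOR R3, R0: R3=23^1=22
after SUB R4, 1: R4=9-1=8
CMP R4, 3  (cmp 8,3)
JGT L0: taken
after XOR R3, 18: R3=22^18=4
after XOR R3, R0: R3=4^1=5
after SUB R4, 1: R4=8-1=7
CMP R4, 3  (cmp 7,3)
JGT L0: taken
after XOR R3, 18: R3=5^18=23
after XOR R3, R0: R3=23^1=22
after SUB R4, 1: R4=7-1=6
CMP R4, 3  (cmp 6,3)
JGT L0: taken
After step 18: R4 = 6.

6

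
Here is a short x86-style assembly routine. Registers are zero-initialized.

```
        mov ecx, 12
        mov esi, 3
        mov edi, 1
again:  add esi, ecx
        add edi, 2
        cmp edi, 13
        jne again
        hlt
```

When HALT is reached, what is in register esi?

mov ecx, 12 → ecx=12
mov esi, 3 → esi=3
mov edi, 1 → edi=1
add esi, ecx → esi=3+12=15
add edi, 2 → edi=1+2=3
cmp edi, 13  (cmp 3,13)
jne again: taken
add esi, ecx → esi=15+12=27
add edi, 2 → edi=3+2=5
cmp edi, 13  (cmp 5,13)
jne again: taken
add esi, ecx → esi=27+12=39
add edi, 2 → edi=5+2=7
cmp edi, 13  (cmp 7,13)
jne again: taken
add esi, ecx → esi=39+12=51
add edi, 2 → edi=7+2=9
cmp edi, 13  (cmp 9,13)
jne again: taken
add esi, ecx → esi=51+12=63
add edi, 2 → edi=9+2=11
cmp edi, 13  (cmp 11,13)
jne again: taken
add esi, ecx → esi=63+12=75
add edi, 2 → edi=11+2=13
cmp edi, 13  (cmp 13,13)
jne again: not taken
halt.

75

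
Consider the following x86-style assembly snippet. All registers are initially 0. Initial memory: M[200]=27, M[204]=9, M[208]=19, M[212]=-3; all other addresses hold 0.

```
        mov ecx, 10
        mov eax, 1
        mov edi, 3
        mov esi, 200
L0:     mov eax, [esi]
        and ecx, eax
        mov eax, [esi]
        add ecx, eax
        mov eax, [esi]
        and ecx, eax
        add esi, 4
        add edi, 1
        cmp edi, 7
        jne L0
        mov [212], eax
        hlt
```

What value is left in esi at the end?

216

after mov ecx, 10: ecx=10
after mov eax, 1: eax=1
after mov edi, 3: edi=3
after mov esi, 200: esi=200
after mov eax, [esi]: eax=M[200]=27
after and ecx, eax: ecx=10&27=10
after mov eax, [esi]: eax=M[200]=27
after add ecx, eax: ecx=10+27=37
after mov eax, [esi]: eax=M[200]=27
after and ecx, eax: ecx=37&27=1
after add esi, 4: esi=200+4=204
after add edi, 1: edi=3+1=4
cmp edi, 7  (cmp 4,7)
jne L0: taken
after mov eax, [esi]: eax=M[204]=9
after and ecx, eax: ecx=1&9=1
after mov eax, [esi]: eax=M[204]=9
after add ecx, eax: ecx=1+9=10
after mov eax, [esi]: eax=M[204]=9
after and ecx, eax: ecx=10&9=8
after add esi, 4: esi=204+4=208
after add edi, 1: edi=4+1=5
cmp edi, 7  (cmp 5,7)
jne L0: taken
after mov eax, [esi]: eax=M[208]=19
after and ecx, eax: ecx=8&19=0
after mov eax, [esi]: eax=M[208]=19
after add ecx, eax: ecx=0+19=19
after mov eax, [esi]: eax=M[208]=19
after and ecx, eax: ecx=19&19=19
after add esi, 4: esi=208+4=212
after add edi, 1: edi=5+1=6
cmp edi, 7  (cmp 6,7)
jne L0: taken
after mov eax, [esi]: eax=M[212]=-3
after and ecx, eax: ecx=19&(-3)=17
after mov eax, [esi]: eax=M[212]=-3
after add ecx, eax: ecx=17+(-3)=14
after mov eax, [esi]: eax=M[212]=-3
after and ecx, eax: ecx=14&(-3)=12
after add esi, 4: esi=212+4=216
after add edi, 1: edi=6+1=7
cmp edi, 7  (cmp 7,7)
jne L0: not taken
mov [212], eax → M[212]=-3
halt.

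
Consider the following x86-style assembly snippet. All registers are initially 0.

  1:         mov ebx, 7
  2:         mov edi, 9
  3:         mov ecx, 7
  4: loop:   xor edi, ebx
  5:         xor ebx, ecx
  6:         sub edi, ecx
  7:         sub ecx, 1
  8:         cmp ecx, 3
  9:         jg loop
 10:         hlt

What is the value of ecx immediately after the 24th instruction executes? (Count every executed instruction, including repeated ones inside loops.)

4

after mov ebx, 7: ebx=7
after mov edi, 9: edi=9
after mov ecx, 7: ecx=7
after xor edi, ebx: edi=9^7=14
after xor ebx, ecx: ebx=7^7=0
after sub edi, ecx: edi=14-7=7
after sub ecx, 1: ecx=7-1=6
cmp ecx, 3  (cmp 6,3)
jg loop: taken
after xor edi, ebx: edi=7^0=7
after xor ebx, ecx: ebx=0^6=6
after sub edi, ecx: edi=7-6=1
after sub ecx, 1: ecx=6-1=5
cmp ecx, 3  (cmp 5,3)
jg loop: taken
after xor edi, ebx: edi=1^6=7
after xor ebx, ecx: ebx=6^5=3
after sub edi, ecx: edi=7-5=2
after sub ecx, 1: ecx=5-1=4
cmp ecx, 3  (cmp 4,3)
jg loop: taken
after xor edi, ebx: edi=2^3=1
after xor ebx, ecx: ebx=3^4=7
after sub edi, ecx: edi=1-4=-3
After step 24: ecx = 4.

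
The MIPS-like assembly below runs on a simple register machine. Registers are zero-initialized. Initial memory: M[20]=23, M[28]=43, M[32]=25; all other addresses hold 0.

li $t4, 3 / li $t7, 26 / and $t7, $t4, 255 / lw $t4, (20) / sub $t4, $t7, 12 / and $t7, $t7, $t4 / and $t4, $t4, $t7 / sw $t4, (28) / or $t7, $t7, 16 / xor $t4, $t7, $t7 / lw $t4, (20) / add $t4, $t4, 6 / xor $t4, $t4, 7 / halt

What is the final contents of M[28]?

3

$t4=3
$t7=26
$t7=3&255=3
$t4=M[20]=23
$t4=3-12=-9
$t7=3&(-9)=3
$t4=(-9)&3=3
sw $t4, (28) → M[28]=3
$t7=3|16=19
$t4=19^19=0
$t4=M[20]=23
$t4=23+6=29
$t4=29^7=26
halt.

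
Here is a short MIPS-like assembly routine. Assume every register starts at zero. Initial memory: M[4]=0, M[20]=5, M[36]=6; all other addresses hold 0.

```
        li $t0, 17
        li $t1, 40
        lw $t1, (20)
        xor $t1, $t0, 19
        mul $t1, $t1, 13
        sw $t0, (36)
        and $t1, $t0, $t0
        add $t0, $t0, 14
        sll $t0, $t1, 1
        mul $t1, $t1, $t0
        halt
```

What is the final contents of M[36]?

after li $t0, 17: $t0=17
after li $t1, 40: $t1=40
after lw $t1, (20): $t1=M[20]=5
after xor $t1, $t0, 19: $t1=17^19=2
after mul $t1, $t1, 13: $t1=2*13=26
sw $t0, (36) → M[36]=17
after and $t1, $t0, $t0: $t1=17&17=17
after add $t0, $t0, 14: $t0=17+14=31
after sll $t0, $t1, 1: $t0=17<<1=34
after mul $t1, $t1, $t0: $t1=17*34=578
halt.

17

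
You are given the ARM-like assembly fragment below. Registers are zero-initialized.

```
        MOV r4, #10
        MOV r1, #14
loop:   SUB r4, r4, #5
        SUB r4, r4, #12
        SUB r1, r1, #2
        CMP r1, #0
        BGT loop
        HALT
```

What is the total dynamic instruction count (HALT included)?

after MOV r4, #10: r4=10
after MOV r1, #14: r1=14
after SUB r4, r4, #5: r4=10-5=5
after SUB r4, r4, #12: r4=5-12=-7
after SUB r1, r1, #2: r1=14-2=12
CMP r1, #0  (cmp 12,0)
BGT loop: taken
after SUB r4, r4, #5: r4=(-7)-5=-12
after SUB r4, r4, #12: r4=(-12)-12=-24
after SUB r1, r1, #2: r1=12-2=10
CMP r1, #0  (cmp 10,0)
BGT loop: taken
after SUB r4, r4, #5: r4=(-24)-5=-29
after SUB r4, r4, #12: r4=(-29)-12=-41
after SUB r1, r1, #2: r1=10-2=8
CMP r1, #0  (cmp 8,0)
BGT loop: taken
after SUB r4, r4, #5: r4=(-41)-5=-46
after SUB r4, r4, #12: r4=(-46)-12=-58
after SUB r1, r1, #2: r1=8-2=6
CMP r1, #0  (cmp 6,0)
BGT loop: taken
after SUB r4, r4, #5: r4=(-58)-5=-63
after SUB r4, r4, #12: r4=(-63)-12=-75
after SUB r1, r1, #2: r1=6-2=4
CMP r1, #0  (cmp 4,0)
BGT loop: taken
after SUB r4, r4, #5: r4=(-75)-5=-80
after SUB r4, r4, #12: r4=(-80)-12=-92
after SUB r1, r1, #2: r1=4-2=2
CMP r1, #0  (cmp 2,0)
BGT loop: taken
after SUB r4, r4, #5: r4=(-92)-5=-97
after SUB r4, r4, #12: r4=(-97)-12=-109
after SUB r1, r1, #2: r1=2-2=0
CMP r1, #0  (cmp 0,0)
BGT loop: not taken
halt.
Total executed instructions: 38.

38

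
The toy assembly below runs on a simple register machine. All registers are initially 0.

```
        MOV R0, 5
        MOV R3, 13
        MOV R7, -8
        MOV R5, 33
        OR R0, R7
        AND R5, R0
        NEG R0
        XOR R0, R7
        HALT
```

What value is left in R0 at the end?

-5

MOV R0, 5 → R0=5
MOV R3, 13 → R3=13
MOV R7, -8 → R7=-8
MOV R5, 33 → R5=33
OR R0, R7 → R0=5|(-8)=-3
AND R5, R0 → R5=33&(-3)=33
NEG R0 → R0=-(-3)=3
XOR R0, R7 → R0=3^(-8)=-5
halt.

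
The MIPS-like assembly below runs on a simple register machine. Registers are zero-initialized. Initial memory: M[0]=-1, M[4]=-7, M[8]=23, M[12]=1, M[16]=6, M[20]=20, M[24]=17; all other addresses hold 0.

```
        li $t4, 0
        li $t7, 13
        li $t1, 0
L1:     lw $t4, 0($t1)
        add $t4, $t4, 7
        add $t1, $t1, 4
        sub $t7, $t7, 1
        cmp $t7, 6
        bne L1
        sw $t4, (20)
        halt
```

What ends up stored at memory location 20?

after li $t4, 0: $t4=0
after li $t7, 13: $t7=13
after li $t1, 0: $t1=0
after lw $t4, 0($t1): $t4=M[0]=-1
after add $t4, $t4, 7: $t4=(-1)+7=6
after add $t1, $t1, 4: $t1=0+4=4
after sub $t7, $t7, 1: $t7=13-1=12
cmp $t7, 6  (cmp 12,6)
bne L1: taken
after lw $t4, 0($t1): $t4=M[4]=-7
after add $t4, $t4, 7: $t4=(-7)+7=0
after add $t1, $t1, 4: $t1=4+4=8
after sub $t7, $t7, 1: $t7=12-1=11
cmp $t7, 6  (cmp 11,6)
bne L1: taken
after lw $t4, 0($t1): $t4=M[8]=23
after add $t4, $t4, 7: $t4=23+7=30
after add $t1, $t1, 4: $t1=8+4=12
after sub $t7, $t7, 1: $t7=11-1=10
cmp $t7, 6  (cmp 10,6)
bne L1: taken
after lw $t4, 0($t1): $t4=M[12]=1
after add $t4, $t4, 7: $t4=1+7=8
after add $t1, $t1, 4: $t1=12+4=16
after sub $t7, $t7, 1: $t7=10-1=9
cmp $t7, 6  (cmp 9,6)
bne L1: taken
after lw $t4, 0($t1): $t4=M[16]=6
after add $t4, $t4, 7: $t4=6+7=13
after add $t1, $t1, 4: $t1=16+4=20
after sub $t7, $t7, 1: $t7=9-1=8
cmp $t7, 6  (cmp 8,6)
bne L1: taken
after lw $t4, 0($t1): $t4=M[20]=20
after add $t4, $t4, 7: $t4=20+7=27
after add $t1, $t1, 4: $t1=20+4=24
after sub $t7, $t7, 1: $t7=8-1=7
cmp $t7, 6  (cmp 7,6)
bne L1: taken
after lw $t4, 0($t1): $t4=M[24]=17
after add $t4, $t4, 7: $t4=17+7=24
after add $t1, $t1, 4: $t1=24+4=28
after sub $t7, $t7, 1: $t7=7-1=6
cmp $t7, 6  (cmp 6,6)
bne L1: not taken
sw $t4, (20) → M[20]=24
halt.

24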